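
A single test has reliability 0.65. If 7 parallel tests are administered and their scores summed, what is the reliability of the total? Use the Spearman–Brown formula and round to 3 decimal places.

ρ_k = kρ / (1 + (k−1)ρ) = 7·0.65 / (1 + 6·0.65) = 4.550 / 4.900 = 0.929.

0.929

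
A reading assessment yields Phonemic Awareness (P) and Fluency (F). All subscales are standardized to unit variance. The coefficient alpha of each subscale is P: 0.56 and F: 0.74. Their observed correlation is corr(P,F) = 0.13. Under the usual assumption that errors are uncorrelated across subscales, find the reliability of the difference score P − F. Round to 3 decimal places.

Var(P−F) = 1 + 1 − 2·0.13 = 2 − 0.26 = 1.74.
Under uncorrelated errors the observed covariances equal the true-score covariances, so only the own-variance terms attenuate.
True-score variance = [0.56 + 0.74] − 0.26 = 1.3 − 0.26 = 1.04.
Reliability = 1.04 / 1.74 = 0.598.

0.598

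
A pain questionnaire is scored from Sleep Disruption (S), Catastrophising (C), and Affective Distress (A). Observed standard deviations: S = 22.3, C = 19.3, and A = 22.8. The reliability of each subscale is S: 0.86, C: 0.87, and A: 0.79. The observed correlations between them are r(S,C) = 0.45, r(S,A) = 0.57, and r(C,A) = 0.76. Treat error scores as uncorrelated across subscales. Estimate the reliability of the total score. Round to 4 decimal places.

Var(S+C+A) = 22.3² + 19.3² + 22.8² + 2·[22.3·19.3·0.45 + 22.3·22.8·0.57 + 19.3·22.8·0.76] = 1389.62 + 1635.83 = 3025.45.
With uncorrelated errors the cross-covariances are all true-score covariance, so they carry over unchanged; only the diagonal terms shrink to ρᵢσᵢ².
True-score variance = [22.3²·0.86 + 19.3²·0.87 + 22.8²·0.79] + 1635.83 = 1162.41 + 1635.83 = 2798.24.
Reliability = 2798.24 / 3025.45 = 0.9249.

0.9249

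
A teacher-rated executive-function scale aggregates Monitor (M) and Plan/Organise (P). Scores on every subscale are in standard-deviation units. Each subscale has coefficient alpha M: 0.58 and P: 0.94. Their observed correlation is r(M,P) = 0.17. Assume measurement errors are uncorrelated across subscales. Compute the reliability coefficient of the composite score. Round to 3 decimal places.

Var(M+P) = 2 + 2·[0.17] = 2 + 0.34 = 2.34.
Under uncorrelated errors the observed covariances equal the true-score covariances, so only the own-variance terms attenuate.
True-score variance = [0.58 + 0.94] + 0.34 = 1.52 + 0.34 = 1.86.
Reliability = 1.86 / 2.34 = 0.795.

0.795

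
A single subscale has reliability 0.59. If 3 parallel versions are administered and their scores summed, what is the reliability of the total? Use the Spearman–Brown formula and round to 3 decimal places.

ρ_k = kρ / (1 + (k−1)ρ) = 3·0.59 / (1 + 2·0.59) = 1.770 / 2.180 = 0.812.

0.812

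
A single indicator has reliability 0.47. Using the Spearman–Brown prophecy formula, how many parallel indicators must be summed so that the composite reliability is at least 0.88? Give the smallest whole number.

9

k ≥ ρ*(1−ρ₁)/(ρ₁(1−ρ*)) = 0.88·0.53 / (0.47·0.12) = 8.270.
Smallest integer k = 9.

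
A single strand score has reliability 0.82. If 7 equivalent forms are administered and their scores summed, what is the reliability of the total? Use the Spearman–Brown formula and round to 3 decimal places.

ρ_k = kρ / (1 + (k−1)ρ) = 7·0.82 / (1 + 6·0.82) = 5.740 / 5.920 = 0.970.

0.970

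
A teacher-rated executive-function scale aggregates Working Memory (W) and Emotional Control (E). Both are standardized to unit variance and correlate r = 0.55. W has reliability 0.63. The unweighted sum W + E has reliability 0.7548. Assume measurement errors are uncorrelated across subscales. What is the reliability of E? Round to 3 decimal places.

Var(W+E) = 2 + 2·0.55 = 3.100.
True-score variance = ρ_W + ρ_E + 2·0.55, so 0.7548 = (0.63 + ρ_E + 1.10) / 3.100.
ρ_E = 0.7548·3.100 − 0.63 − 1.10 = 0.610.

0.610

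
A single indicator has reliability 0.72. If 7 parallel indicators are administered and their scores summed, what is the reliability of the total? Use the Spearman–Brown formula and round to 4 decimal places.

0.9474

ρ_k = kρ / (1 + (k−1)ρ) = 7·0.72 / (1 + 6·0.72) = 5.040 / 5.320 = 0.9474.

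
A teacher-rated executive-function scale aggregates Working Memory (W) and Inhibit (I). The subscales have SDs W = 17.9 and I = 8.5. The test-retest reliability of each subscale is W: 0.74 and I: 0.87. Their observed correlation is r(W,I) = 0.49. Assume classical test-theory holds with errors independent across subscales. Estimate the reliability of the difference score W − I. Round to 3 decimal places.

0.619

Var(W−I) = 17.9² + 8.5² − 2·17.9·8.5·0.49 = 392.66 − 149.107 = 243.553.
Because errors are independent across components, Cov(Tᵢ,Tⱼ) = Cov(Xᵢ,Xⱼ); the off-diagonal part of the true-score variance is the same as above.
True-score variance = [17.9²·0.74 + 8.5²·0.87] − 149.107 = 299.961 − 149.107 = 150.854.
Reliability = 150.854 / 243.553 = 0.619.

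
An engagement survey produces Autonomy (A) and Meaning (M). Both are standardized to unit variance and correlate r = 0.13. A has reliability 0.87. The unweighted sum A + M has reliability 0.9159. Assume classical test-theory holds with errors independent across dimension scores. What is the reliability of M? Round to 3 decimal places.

0.940

Var(A+M) = 2 + 2·0.13 = 2.260.
True-score variance = ρ_A + ρ_M + 2·0.13, so 0.9159 = (0.87 + ρ_M + 0.26) / 2.260.
ρ_M = 0.9159·2.260 − 0.87 − 0.26 = 0.940.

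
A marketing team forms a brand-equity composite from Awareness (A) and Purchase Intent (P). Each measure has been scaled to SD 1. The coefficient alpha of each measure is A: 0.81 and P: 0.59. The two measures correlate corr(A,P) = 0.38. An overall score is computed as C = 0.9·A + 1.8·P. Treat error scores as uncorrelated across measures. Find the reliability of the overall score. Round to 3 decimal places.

Var(C) = 0.9² + 1.8² + 2·[1.62·0.38] = 4.05 + 1.2312 = 5.2812.
With uncorrelated errors the cross-covariances are all true-score covariance, so they carry over unchanged; only the diagonal terms shrink to ρᵢσᵢ².
True-score variance = [0.9²·0.81 + 1.8²·0.59] + 1.2312 = 2.5677 + 1.2312 = 3.7989.
Reliability = 3.7989 / 5.2812 = 0.719.

0.719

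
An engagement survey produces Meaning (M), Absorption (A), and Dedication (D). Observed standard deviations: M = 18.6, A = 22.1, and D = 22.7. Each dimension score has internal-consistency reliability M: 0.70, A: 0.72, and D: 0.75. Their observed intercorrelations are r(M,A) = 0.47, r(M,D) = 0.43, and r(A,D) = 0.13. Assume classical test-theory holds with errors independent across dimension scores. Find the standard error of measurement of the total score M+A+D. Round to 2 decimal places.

Var(total) = 1349.66 + 879.94 = 2229.6.
True-score variance = 980.295 + 879.94 = 1860.23, so reliability = 0.8343.
Error variance = 2229.6 − 1860.23 = 369.365; SEM = √369.365 = 19.22.

19.22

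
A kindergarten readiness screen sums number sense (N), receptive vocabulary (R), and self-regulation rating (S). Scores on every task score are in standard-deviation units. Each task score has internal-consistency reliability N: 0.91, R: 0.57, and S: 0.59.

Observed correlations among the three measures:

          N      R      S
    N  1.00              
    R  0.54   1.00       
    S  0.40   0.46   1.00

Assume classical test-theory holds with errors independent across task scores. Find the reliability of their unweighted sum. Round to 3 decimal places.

0.840

Var(N+R+S) = 3 + 2·[0.54 + 0.40 + 0.46] = 3 + 2.8 = 5.8.
With uncorrelated errors the cross-covariances are all true-score covariance, so they carry over unchanged; only the diagonal terms shrink to ρᵢσᵢ².
True-score variance = [0.91 + 0.57 + 0.59] + 2.8 = 2.07 + 2.8 = 4.87.
Reliability = 4.87 / 5.8 = 0.840.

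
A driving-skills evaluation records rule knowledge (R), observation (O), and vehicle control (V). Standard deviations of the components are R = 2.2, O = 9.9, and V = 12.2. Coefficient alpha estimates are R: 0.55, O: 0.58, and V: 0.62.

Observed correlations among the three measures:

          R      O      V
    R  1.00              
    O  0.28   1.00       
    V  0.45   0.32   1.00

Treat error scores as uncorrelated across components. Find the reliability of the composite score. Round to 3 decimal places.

0.727

Var(R+O+V) = 2.2² + 9.9² + 12.2² + 2·[2.2·9.9·0.28 + 2.2·12.2·0.45 + 9.9·12.2·0.32] = 251.69 + 113.652 = 365.342.
Because errors are independent across components, Cov(Tᵢ,Tⱼ) = Cov(Xᵢ,Xⱼ); the off-diagonal part of the true-score variance is the same as above.
True-score variance = [2.2²·0.55 + 9.9²·0.58 + 12.2²·0.62] + 113.652 = 151.789 + 113.652 = 265.441.
Reliability = 265.441 / 365.342 = 0.727.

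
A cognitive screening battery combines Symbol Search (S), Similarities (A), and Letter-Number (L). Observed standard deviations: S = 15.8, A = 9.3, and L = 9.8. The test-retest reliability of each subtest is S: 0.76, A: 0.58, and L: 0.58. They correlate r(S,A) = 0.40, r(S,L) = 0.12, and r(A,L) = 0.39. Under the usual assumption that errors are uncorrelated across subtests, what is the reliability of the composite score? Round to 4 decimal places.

0.7924

Var(S+A+L) = 15.8² + 9.3² + 9.8² + 2·[15.8·9.3·0.40 + 15.8·9.8·0.12 + 9.3·9.8·0.39] = 432.17 + 225.803 = 657.973.
Because errors are independent across components, Cov(Tᵢ,Tⱼ) = Cov(Xᵢ,Xⱼ); the off-diagonal part of the true-score variance is the same as above.
True-score variance = [15.8²·0.76 + 9.3²·0.58 + 9.8²·0.58] + 225.803 = 295.594 + 225.803 = 521.397.
Reliability = 521.397 / 657.973 = 0.7924.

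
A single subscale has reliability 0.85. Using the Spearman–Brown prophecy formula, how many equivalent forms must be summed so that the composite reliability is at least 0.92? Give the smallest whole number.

k ≥ ρ*(1−ρ₁)/(ρ₁(1−ρ*)) = 0.92·0.15 / (0.85·0.08) = 2.029.
Smallest integer k = 3.

3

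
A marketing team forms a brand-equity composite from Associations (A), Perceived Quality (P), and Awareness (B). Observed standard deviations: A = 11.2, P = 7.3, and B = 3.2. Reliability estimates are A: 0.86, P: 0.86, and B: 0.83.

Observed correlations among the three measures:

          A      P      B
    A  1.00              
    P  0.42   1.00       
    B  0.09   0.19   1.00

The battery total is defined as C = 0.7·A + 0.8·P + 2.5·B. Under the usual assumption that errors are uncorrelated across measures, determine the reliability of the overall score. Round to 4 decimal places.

0.8932

Var(C) = 0.7²·11.2² + 0.8²·7.3² + 2.5²·3.2² + 2·[0.56·11.2·7.3·0.42 + 1.75·11.2·3.2·0.09 + 2·7.3·3.2·0.19] = 159.571 + 67.5031 = 227.074.
Because errors are independent across components, Cov(Tᵢ,Tⱼ) = Cov(Xᵢ,Xⱼ); the off-diagonal part of the true-score variance is the same as above.
True-score variance = [0.7²·11.2²·0.86 + 0.8²·7.3²·0.86 + 2.5²·3.2²·0.83] + 67.5031 = 135.311 + 67.5031 = 202.814.
Reliability = 202.814 / 227.074 = 0.8932.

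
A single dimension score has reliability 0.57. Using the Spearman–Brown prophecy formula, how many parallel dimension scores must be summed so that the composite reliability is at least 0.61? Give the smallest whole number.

k ≥ ρ*(1−ρ₁)/(ρ₁(1−ρ*)) = 0.61·0.43 / (0.57·0.39) = 1.180.
Smallest integer k = 2.

2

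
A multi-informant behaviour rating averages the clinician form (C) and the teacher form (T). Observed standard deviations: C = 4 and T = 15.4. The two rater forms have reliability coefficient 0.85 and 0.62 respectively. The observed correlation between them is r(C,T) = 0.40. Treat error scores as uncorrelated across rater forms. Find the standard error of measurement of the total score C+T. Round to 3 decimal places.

Var(total) = 253.16 + 49.28 = 302.44.
True-score variance = 160.639 + 49.28 = 209.919, so reliability = 0.6941.
Error variance = 302.44 − 209.919 = 92.5208; SEM = √92.5208 = 9.619.

9.619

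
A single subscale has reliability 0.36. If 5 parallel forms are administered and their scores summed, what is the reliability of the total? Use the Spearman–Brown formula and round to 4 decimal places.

0.7377

ρ_k = kρ / (1 + (k−1)ρ) = 5·0.36 / (1 + 4·0.36) = 1.800 / 2.440 = 0.7377.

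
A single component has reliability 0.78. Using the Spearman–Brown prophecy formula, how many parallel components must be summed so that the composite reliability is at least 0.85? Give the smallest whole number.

k ≥ ρ*(1−ρ₁)/(ρ₁(1−ρ*)) = 0.85·0.22 / (0.78·0.15) = 1.598.
Smallest integer k = 2.

2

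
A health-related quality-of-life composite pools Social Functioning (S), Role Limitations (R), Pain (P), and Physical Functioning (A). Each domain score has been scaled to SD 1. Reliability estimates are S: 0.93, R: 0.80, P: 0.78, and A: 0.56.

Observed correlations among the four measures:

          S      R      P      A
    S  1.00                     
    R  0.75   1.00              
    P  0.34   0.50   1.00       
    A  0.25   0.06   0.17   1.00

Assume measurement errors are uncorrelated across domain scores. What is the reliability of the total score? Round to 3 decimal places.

0.886

Var(S+R+P+A) = 4 + 2·[0.75 + 0.34 + 0.25 + 0.50 + 0.06 + 0.17] = 4 + 4.14 = 8.14.
Under uncorrelated errors the observed covariances equal the true-score covariances, so only the own-variance terms attenuate.
True-score variance = [0.93 + 0.80 + 0.78 + 0.56] + 4.14 = 3.07 + 4.14 = 7.21.
Reliability = 7.21 / 8.14 = 0.886.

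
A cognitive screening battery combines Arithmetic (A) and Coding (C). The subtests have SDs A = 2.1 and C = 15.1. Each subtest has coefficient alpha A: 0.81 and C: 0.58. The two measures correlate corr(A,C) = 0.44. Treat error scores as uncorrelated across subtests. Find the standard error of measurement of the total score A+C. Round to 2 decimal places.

Var(total) = 232.42 + 27.9048 = 260.325.
True-score variance = 135.818 + 27.9048 = 163.723, so reliability = 0.6289.
Error variance = 260.325 − 163.723 = 96.6021; SEM = √96.6021 = 9.83.

9.83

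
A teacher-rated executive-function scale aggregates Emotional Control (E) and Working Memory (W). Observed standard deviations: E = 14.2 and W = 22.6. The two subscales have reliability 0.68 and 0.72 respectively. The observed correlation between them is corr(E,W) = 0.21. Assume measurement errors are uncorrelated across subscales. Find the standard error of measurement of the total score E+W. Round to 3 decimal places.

14.406

Var(total) = 712.4 + 134.786 = 847.186.
True-score variance = 504.862 + 134.786 = 639.649, so reliability = 0.7550.
Error variance = 847.186 − 639.649 = 207.538; SEM = √207.538 = 14.406.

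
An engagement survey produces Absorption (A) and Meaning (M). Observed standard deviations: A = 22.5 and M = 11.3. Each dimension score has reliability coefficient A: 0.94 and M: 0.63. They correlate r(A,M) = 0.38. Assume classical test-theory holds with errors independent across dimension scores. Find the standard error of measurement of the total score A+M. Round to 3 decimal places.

8.810

Var(total) = 633.94 + 193.23 = 827.17.
True-score variance = 556.32 + 193.23 = 749.55, so reliability = 0.9062.
Error variance = 827.17 − 749.55 = 77.6203; SEM = √77.6203 = 8.810.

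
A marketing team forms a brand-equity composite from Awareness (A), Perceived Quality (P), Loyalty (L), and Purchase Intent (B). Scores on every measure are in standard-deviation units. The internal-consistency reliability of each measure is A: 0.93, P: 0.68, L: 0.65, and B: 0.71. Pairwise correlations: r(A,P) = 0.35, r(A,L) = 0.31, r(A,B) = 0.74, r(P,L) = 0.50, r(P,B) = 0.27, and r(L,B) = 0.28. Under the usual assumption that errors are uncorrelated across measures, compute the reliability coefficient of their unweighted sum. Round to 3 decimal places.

Var(A+P+L+B) = 4 + 2·[0.35 + 0.31 + 0.74 + 0.50 + 0.27 + 0.28] = 4 + 4.9 = 8.9.
Because errors are independent across components, Cov(Tᵢ,Tⱼ) = Cov(Xᵢ,Xⱼ); the off-diagonal part of the true-score variance is the same as above.
True-score variance = [0.93 + 0.68 + 0.65 + 0.71] + 4.9 = 2.97 + 4.9 = 7.87.
Reliability = 7.87 / 8.9 = 0.884.

0.884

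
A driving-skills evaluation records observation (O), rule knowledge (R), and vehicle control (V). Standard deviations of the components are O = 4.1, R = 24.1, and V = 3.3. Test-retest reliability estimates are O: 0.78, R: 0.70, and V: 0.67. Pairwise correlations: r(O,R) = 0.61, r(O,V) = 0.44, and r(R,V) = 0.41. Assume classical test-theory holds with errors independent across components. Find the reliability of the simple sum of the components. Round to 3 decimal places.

Var(O+R+V) = 4.1² + 24.1² + 3.3² + 2·[4.1·24.1·0.61 + 4.1·3.3·0.44 + 24.1·3.3·0.41] = 608.51 + 197.669 = 806.179.
Under uncorrelated errors the observed covariances equal the true-score covariances, so only the own-variance terms attenuate.
True-score variance = [4.1²·0.78 + 24.1²·0.70 + 3.3²·0.67] + 197.669 = 426.975 + 197.669 = 624.644.
Reliability = 624.644 / 806.179 = 0.775.

0.775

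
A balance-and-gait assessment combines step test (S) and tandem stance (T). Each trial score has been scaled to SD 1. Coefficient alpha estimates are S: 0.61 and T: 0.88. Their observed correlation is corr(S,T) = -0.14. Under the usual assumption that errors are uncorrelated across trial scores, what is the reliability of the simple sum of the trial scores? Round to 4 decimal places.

0.7035

Var(S+T) = 2 + 2·[(-0.14)] = 2 − 0.28 = 1.72.
Under uncorrelated errors the observed covariances equal the true-score covariances, so only the own-variance terms attenuate.
True-score variance = [0.61 + 0.88] − 0.28 = 1.49 − 0.28 = 1.21.
Reliability = 1.21 / 1.72 = 0.7035.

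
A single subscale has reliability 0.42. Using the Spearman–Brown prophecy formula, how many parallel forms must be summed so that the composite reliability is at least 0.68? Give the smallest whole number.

3

k ≥ ρ*(1−ρ₁)/(ρ₁(1−ρ*)) = 0.68·0.58 / (0.42·0.32) = 2.935.
Smallest integer k = 3.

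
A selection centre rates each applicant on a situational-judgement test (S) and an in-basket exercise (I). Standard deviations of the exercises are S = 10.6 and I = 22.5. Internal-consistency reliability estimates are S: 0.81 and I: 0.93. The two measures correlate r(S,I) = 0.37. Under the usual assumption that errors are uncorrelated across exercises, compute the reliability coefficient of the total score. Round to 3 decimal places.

Var(S+I) = 10.6² + 22.5² + 2·[10.6·22.5·0.37] = 618.61 + 176.49 = 795.1.
Because errors are independent across components, Cov(Tᵢ,Tⱼ) = Cov(Xᵢ,Xⱼ); the off-diagonal part of the true-score variance is the same as above.
True-score variance = [10.6²·0.81 + 22.5²·0.93] + 176.49 = 561.824 + 176.49 = 738.314.
Reliability = 738.314 / 795.1 = 0.929.

0.929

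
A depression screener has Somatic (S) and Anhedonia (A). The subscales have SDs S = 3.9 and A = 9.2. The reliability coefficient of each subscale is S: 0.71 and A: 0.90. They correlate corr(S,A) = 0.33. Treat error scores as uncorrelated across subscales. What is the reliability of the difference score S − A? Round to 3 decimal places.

Var(S−A) = 3.9² + 9.2² − 2·3.9·9.2·0.33 = 99.85 − 23.6808 = 76.1692.
With uncorrelated errors the cross-covariances are all true-score covariance, so they carry over unchanged; only the diagonal terms shrink to ρᵢσᵢ².
True-score variance = [3.9²·0.71 + 9.2²·0.90] − 23.6808 = 86.9751 − 23.6808 = 63.2943.
Reliability = 63.2943 / 76.1692 = 0.831.

0.831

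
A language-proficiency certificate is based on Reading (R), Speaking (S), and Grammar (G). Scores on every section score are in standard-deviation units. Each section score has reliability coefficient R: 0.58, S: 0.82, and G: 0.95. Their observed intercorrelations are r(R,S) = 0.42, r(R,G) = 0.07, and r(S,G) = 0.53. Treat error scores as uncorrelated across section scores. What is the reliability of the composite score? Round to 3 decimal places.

0.871

Var(R+S+G) = 3 + 2·[0.42 + 0.07 + 0.53] = 3 + 2.04 = 5.04.
Under uncorrelated errors the observed covariances equal the true-score covariances, so only the own-variance terms attenuate.
True-score variance = [0.58 + 0.82 + 0.95] + 2.04 = 2.35 + 2.04 = 4.39.
Reliability = 4.39 / 5.04 = 0.871.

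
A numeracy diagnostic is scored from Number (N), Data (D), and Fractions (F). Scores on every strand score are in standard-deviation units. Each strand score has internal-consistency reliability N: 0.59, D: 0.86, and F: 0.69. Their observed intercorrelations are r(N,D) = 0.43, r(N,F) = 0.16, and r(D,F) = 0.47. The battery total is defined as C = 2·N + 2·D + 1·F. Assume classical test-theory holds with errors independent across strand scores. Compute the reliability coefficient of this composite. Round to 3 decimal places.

0.832

Var(C) = 2² + 2² + 1 + 2·[4·0.43 + 2·0.16 + 2·0.47] = 9 + 5.96 = 14.96.
With uncorrelated errors the cross-covariances are all true-score covariance, so they carry over unchanged; only the diagonal terms shrink to ρᵢσᵢ².
True-score variance = [2²·0.59 + 2²·0.86 + 0.69] + 5.96 = 6.49 + 5.96 = 12.45.
Reliability = 12.45 / 14.96 = 0.832.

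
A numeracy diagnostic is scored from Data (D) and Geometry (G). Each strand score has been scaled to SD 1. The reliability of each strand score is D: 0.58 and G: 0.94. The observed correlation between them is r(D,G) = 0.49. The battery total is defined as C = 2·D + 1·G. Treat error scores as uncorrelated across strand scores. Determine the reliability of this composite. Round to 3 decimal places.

Var(C) = 2² + 1 + 2·[2·0.49] = 5 + 1.96 = 6.96.
Under uncorrelated errors the observed covariances equal the true-score covariances, so only the own-variance terms attenuate.
True-score variance = [2²·0.58 + 0.94] + 1.96 = 3.26 + 1.96 = 5.22.
Reliability = 5.22 / 6.96 = 0.750.

0.750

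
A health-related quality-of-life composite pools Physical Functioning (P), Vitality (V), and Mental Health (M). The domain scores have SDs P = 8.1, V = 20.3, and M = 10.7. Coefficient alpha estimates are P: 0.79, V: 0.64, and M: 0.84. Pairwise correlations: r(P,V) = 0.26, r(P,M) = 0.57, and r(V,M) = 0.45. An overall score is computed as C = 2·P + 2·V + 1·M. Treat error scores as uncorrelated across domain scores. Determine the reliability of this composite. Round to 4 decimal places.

0.7744

Var(C) = 2²·8.1² + 2²·20.3² + 10.7² + 2·[4·8.1·20.3·0.26 + 2·8.1·10.7·0.57 + 2·20.3·10.7·0.45] = 2025.29 + 930.6 = 2955.89.
Because errors are independent across components, Cov(Tᵢ,Tⱼ) = Cov(Xᵢ,Xⱼ); the off-diagonal part of the true-score variance is the same as above.
True-score variance = [2²·8.1²·0.79 + 2²·20.3²·0.64 + 10.7²·0.84] + 930.6 = 1358.45 + 930.6 = 2289.05.
Reliability = 2289.05 / 2955.89 = 0.7744.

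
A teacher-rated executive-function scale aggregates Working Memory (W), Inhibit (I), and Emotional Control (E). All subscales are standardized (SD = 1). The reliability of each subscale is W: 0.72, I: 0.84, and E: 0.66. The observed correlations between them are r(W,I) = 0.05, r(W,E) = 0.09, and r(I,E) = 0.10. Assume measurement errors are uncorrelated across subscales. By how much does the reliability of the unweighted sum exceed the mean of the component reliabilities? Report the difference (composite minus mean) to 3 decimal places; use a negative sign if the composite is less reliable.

0.036

Var(sum) = 3 + 0.48 = 3.48; true-score variance = 2.22 + 0.48 = 2.7; composite reliability = 0.7759.
Mean component reliability = 0.7400.
Difference = 0.7759 − 0.7400 = 0.036.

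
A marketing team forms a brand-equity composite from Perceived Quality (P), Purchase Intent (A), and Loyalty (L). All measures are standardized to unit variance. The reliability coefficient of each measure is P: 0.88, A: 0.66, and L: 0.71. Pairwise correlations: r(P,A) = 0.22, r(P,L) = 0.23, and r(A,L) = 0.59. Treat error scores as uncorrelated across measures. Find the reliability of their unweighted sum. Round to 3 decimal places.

0.852

Var(P+A+L) = 3 + 2·[0.22 + 0.23 + 0.59] = 3 + 2.08 = 5.08.
Because errors are independent across components, Cov(Tᵢ,Tⱼ) = Cov(Xᵢ,Xⱼ); the off-diagonal part of the true-score variance is the same as above.
True-score variance = [0.88 + 0.66 + 0.71] + 2.08 = 2.25 + 2.08 = 4.33.
Reliability = 4.33 / 5.08 = 0.852.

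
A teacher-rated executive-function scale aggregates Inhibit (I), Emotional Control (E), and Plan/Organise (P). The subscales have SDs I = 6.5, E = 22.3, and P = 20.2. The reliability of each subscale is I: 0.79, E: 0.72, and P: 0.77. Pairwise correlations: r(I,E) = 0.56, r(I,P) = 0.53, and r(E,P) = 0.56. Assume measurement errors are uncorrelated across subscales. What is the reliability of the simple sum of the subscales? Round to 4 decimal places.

0.8620

Var(I+E+P) = 6.5² + 22.3² + 20.2² + 2·[6.5·22.3·0.56 + 6.5·20.2·0.53 + 22.3·20.2·0.56] = 947.58 + 806.037 = 1753.62.
Under uncorrelated errors the observed covariances equal the true-score covariances, so only the own-variance terms attenuate.
True-score variance = [6.5²·0.79 + 22.3²·0.72 + 20.2²·0.77] + 806.037 = 705.617 + 806.037 = 1511.65.
Reliability = 1511.65 / 1753.62 = 0.8620.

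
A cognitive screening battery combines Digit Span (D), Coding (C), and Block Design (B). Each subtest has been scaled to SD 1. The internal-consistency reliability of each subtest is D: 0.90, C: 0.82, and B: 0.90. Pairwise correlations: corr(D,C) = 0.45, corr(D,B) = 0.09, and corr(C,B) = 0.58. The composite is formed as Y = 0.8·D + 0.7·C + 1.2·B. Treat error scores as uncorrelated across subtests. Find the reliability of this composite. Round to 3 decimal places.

0.930

Var(Y) = 0.8² + 0.7² + 1.2² + 2·[0.56·0.45 + 0.96·0.09 + 0.84·0.58] = 2.57 + 1.6512 = 4.2212.
With uncorrelated errors the cross-covariances are all true-score covariance, so they carry over unchanged; only the diagonal terms shrink to ρᵢσᵢ².
True-score variance = [0.8²·0.90 + 0.7²·0.82 + 1.2²·0.90] + 1.6512 = 2.2738 + 1.6512 = 3.925.
Reliability = 3.925 / 4.2212 = 0.930.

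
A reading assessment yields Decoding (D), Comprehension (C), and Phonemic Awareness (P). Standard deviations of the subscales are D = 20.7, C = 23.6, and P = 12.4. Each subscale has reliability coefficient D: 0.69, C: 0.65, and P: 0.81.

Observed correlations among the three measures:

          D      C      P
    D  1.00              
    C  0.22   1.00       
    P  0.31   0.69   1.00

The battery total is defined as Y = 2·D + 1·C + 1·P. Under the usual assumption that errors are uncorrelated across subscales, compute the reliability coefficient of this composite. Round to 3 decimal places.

0.789

Var(Y) = 2²·20.7² + 23.6² + 12.4² + 2·[2·20.7·23.6·0.22 + 2·20.7·12.4·0.31 + 23.6·12.4·0.69] = 2424.68 + 1152.02 = 3576.7.
With uncorrelated errors the cross-covariances are all true-score covariance, so they carry over unchanged; only the diagonal terms shrink to ρᵢσᵢ².
True-score variance = [2²·20.7²·0.69 + 23.6²·0.65 + 12.4²·0.81] + 1152.02 = 1669.2 + 1152.02 = 2821.23.
Reliability = 2821.23 / 3576.7 = 0.789.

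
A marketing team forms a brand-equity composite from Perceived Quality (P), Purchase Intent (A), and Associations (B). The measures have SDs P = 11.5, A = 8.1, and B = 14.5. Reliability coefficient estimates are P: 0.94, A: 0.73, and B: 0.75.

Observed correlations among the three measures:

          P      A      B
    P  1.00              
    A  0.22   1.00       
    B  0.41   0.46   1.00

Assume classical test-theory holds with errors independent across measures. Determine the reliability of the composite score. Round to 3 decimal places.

Var(P+A+B) = 11.5² + 8.1² + 14.5² + 2·[11.5·8.1·0.22 + 11.5·14.5·0.41 + 8.1·14.5·0.46] = 408.11 + 285.775 = 693.885.
With uncorrelated errors the cross-covariances are all true-score covariance, so they carry over unchanged; only the diagonal terms shrink to ρᵢσᵢ².
True-score variance = [11.5²·0.94 + 8.1²·0.73 + 14.5²·0.75] + 285.775 = 329.898 + 285.775 = 615.673.
Reliability = 615.673 / 693.885 = 0.887.

0.887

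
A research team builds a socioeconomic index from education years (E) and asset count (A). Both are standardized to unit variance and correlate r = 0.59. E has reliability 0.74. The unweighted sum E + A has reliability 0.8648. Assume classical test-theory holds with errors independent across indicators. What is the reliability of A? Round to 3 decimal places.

Var(E+A) = 2 + 2·0.59 = 3.180.
True-score variance = ρ_E + ρ_A + 2·0.59, so 0.8648 = (0.74 + ρ_A + 1.18) / 3.180.
ρ_A = 0.8648·3.180 − 0.74 − 1.18 = 0.830.

0.830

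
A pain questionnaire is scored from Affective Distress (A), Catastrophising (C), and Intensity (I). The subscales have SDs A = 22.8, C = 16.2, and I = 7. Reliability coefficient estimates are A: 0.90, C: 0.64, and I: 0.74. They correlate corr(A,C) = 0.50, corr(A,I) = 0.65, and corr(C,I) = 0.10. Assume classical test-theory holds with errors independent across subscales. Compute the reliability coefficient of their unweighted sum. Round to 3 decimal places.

0.889

Var(A+C+I) = 22.8² + 16.2² + 7² + 2·[22.8·16.2·0.50 + 22.8·7·0.65 + 16.2·7·0.10] = 831.28 + 599.52 = 1430.8.
With uncorrelated errors the cross-covariances are all true-score covariance, so they carry over unchanged; only the diagonal terms shrink to ρᵢσᵢ².
True-score variance = [22.8²·0.90 + 16.2²·0.64 + 7²·0.74] + 599.52 = 672.078 + 599.52 = 1271.6.
Reliability = 1271.6 / 1430.8 = 0.889.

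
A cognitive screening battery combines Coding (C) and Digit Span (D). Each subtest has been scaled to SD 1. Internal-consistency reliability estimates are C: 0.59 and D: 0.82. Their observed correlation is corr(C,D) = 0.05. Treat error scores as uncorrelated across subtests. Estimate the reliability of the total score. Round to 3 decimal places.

Var(C+D) = 2 + 2·[0.05] = 2 + 0.1 = 2.1.
Because errors are independent across components, Cov(Tᵢ,Tⱼ) = Cov(Xᵢ,Xⱼ); the off-diagonal part of the true-score variance is the same as above.
True-score variance = [0.59 + 0.82] + 0.1 = 1.41 + 0.1 = 1.51.
Reliability = 1.51 / 2.1 = 0.719.

0.719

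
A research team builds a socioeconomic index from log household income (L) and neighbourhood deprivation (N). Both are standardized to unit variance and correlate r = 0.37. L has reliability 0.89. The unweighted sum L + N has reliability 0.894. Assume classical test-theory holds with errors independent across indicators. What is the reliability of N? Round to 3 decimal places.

0.820

Var(L+N) = 2 + 2·0.37 = 2.740.
True-score variance = ρ_L + ρ_N + 2·0.37, so 0.894 = (0.89 + ρ_N + 0.74) / 2.740.
ρ_N = 0.894·2.740 − 0.89 − 0.74 = 0.820.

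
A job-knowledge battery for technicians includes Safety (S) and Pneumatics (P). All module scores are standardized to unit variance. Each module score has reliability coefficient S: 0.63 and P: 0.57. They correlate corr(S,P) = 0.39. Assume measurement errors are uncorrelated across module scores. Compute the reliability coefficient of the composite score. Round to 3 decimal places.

Var(S+P) = 2 + 2·[0.39] = 2 + 0.78 = 2.78.
Under uncorrelated errors the observed covariances equal the true-score covariances, so only the own-variance terms attenuate.
True-score variance = [0.63 + 0.57] + 0.78 = 1.2 + 0.78 = 1.98.
Reliability = 1.98 / 2.78 = 0.712.

0.712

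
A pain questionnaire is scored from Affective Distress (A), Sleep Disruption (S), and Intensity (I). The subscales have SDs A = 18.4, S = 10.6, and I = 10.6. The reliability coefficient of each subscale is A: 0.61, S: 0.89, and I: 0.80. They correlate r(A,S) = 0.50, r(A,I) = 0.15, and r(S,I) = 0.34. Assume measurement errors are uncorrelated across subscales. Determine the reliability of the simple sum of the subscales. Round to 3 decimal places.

Var(A+S+I) = 18.4² + 10.6² + 10.6² + 2·[18.4·10.6·0.50 + 18.4·10.6·0.15 + 10.6·10.6·0.34] = 563.28 + 329.957 = 893.237.
With uncorrelated errors the cross-covariances are all true-score covariance, so they carry over unchanged; only the diagonal terms shrink to ρᵢσᵢ².
True-score variance = [18.4²·0.61 + 10.6²·0.89 + 10.6²·0.80] + 329.957 = 396.41 + 329.957 = 726.367.
Reliability = 726.367 / 893.237 = 0.813.

0.813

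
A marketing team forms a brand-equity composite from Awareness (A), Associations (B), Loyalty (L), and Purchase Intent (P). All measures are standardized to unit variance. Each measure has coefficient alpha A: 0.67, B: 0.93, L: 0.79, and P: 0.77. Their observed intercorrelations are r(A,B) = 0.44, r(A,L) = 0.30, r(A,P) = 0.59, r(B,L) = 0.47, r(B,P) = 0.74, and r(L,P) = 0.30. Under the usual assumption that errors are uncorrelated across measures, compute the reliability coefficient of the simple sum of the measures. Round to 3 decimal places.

0.913

Var(A+B+L+P) = 4 + 2·[0.44 + 0.30 + 0.59 + 0.47 + 0.74 + 0.30] = 4 + 5.68 = 9.68.
With uncorrelated errors the cross-covariances are all true-score covariance, so they carry over unchanged; only the diagonal terms shrink to ρᵢσᵢ².
True-score variance = [0.67 + 0.93 + 0.79 + 0.77] + 5.68 = 3.16 + 5.68 = 8.84.
Reliability = 8.84 / 9.68 = 0.913.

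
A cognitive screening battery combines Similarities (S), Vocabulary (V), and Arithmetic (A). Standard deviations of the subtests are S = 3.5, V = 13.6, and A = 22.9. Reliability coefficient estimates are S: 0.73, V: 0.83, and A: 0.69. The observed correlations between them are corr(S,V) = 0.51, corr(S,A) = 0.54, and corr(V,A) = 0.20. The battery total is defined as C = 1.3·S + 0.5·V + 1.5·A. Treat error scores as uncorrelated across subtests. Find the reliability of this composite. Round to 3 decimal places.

Var(C) = 1.3²·3.5² + 0.5²·13.6² + 1.5²·22.9² + 2·[0.65·3.5·13.6·0.51 + 1.95·3.5·22.9·0.54 + 0.75·13.6·22.9·0.20] = 1246.86 + 293.787 = 1540.65.
Because errors are independent across components, Cov(Tᵢ,Tⱼ) = Cov(Xᵢ,Xⱼ); the off-diagonal part of the true-score variance is the same as above.
True-score variance = [1.3²·3.5²·0.73 + 0.5²·13.6²·0.83 + 1.5²·22.9²·0.69] + 293.787 = 867.639 + 293.787 = 1161.43.
Reliability = 1161.43 / 1540.65 = 0.754.

0.754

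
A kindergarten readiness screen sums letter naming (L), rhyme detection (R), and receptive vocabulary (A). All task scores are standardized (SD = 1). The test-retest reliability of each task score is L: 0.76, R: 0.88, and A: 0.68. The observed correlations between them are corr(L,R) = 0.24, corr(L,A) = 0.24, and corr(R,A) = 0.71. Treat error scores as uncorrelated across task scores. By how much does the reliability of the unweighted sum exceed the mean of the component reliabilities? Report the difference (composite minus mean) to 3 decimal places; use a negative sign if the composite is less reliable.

0.100

Var(sum) = 3 + 2.38 = 5.38; true-score variance = 2.32 + 2.38 = 4.7; composite reliability = 0.8736.
Mean component reliability = 0.7733.
Difference = 0.8736 − 0.7733 = 0.100.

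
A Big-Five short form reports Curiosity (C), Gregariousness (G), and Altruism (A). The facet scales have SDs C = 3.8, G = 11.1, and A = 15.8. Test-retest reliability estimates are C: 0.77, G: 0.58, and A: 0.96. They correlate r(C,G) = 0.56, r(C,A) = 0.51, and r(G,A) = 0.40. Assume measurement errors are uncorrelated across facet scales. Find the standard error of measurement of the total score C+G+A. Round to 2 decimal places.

Var(total) = 387.29 + 248.786 = 636.076.
True-score variance = 322.235 + 248.786 = 571.021, so reliability = 0.8977.
Error variance = 636.076 − 571.021 = 65.055; SEM = √65.055 = 8.07.

8.07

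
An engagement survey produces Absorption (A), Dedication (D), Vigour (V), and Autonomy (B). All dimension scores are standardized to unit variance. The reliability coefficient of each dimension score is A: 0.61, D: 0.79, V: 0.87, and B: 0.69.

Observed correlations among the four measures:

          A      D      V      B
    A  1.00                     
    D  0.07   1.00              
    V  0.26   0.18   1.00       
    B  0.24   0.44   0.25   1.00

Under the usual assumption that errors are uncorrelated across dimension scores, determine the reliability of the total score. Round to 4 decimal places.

0.8488

Var(A+D+V+B) = 4 + 2·[0.07 + 0.26 + 0.24 + 0.18 + 0.44 + 0.25] = 4 + 2.88 = 6.88.
With uncorrelated errors the cross-covariances are all true-score covariance, so they carry over unchanged; only the diagonal terms shrink to ρᵢσᵢ².
True-score variance = [0.61 + 0.79 + 0.87 + 0.69] + 2.88 = 2.96 + 2.88 = 5.84.
Reliability = 5.84 / 6.88 = 0.8488.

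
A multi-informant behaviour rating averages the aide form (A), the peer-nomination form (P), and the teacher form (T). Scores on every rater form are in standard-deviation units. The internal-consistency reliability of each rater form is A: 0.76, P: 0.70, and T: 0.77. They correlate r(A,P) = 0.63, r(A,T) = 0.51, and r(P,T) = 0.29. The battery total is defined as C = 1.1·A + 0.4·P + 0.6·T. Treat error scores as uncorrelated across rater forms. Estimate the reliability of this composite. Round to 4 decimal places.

0.8640

Var(C) = 1.1² + 0.4² + 0.6² + 2·[0.44·0.63 + 0.66·0.51 + 0.24·0.29] = 1.73 + 1.3668 = 3.0968.
Under uncorrelated errors the observed covariances equal the true-score covariances, so only the own-variance terms attenuate.
True-score variance = [1.1²·0.76 + 0.4²·0.70 + 0.6²·0.77] + 1.3668 = 1.3088 + 1.3668 = 2.6756.
Reliability = 2.6756 / 3.0968 = 0.8640.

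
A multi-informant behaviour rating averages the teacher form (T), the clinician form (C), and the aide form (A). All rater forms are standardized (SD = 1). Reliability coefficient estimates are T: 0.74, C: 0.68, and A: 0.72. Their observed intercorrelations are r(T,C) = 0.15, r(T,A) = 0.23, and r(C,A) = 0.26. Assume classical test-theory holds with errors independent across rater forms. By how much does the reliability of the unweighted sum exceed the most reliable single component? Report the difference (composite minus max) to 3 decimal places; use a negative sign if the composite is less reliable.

Var(sum) = 3 + 1.28 = 4.28; true-score variance = 2.14 + 1.28 = 3.42; composite reliability = 0.7991.
Max component reliability = 0.7400.
Difference = 0.7991 − 0.7400 = 0.059.

0.059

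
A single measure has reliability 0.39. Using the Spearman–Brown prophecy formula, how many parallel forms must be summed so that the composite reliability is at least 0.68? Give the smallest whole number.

4

k ≥ ρ*(1−ρ₁)/(ρ₁(1−ρ*)) = 0.68·0.61 / (0.39·0.32) = 3.324.
Smallest integer k = 4.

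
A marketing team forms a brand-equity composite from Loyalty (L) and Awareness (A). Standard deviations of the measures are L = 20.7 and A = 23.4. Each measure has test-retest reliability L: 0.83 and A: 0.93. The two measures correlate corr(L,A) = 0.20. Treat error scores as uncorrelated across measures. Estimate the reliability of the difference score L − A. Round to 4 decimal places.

Var(L−A) = 20.7² + 23.4² − 2·20.7·23.4·0.20 = 976.05 − 193.752 = 782.298.
With uncorrelated errors the cross-covariances are all true-score covariance, so they carry over unchanged; only the diagonal terms shrink to ρᵢσᵢ².
True-score variance = [20.7²·0.83 + 23.4²·0.93] − 193.752 = 864.877 − 193.752 = 671.125.
Reliability = 671.125 / 782.298 = 0.8579.

0.8579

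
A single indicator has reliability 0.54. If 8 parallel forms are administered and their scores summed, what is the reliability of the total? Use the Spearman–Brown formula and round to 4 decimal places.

ρ_k = kρ / (1 + (k−1)ρ) = 8·0.54 / (1 + 7·0.54) = 4.320 / 4.780 = 0.9038.

0.9038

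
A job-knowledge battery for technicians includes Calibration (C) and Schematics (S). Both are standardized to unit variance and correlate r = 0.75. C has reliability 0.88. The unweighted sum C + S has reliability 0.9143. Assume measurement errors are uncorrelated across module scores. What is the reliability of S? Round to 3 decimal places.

0.820

Var(C+S) = 2 + 2·0.75 = 3.500.
True-score variance = ρ_C + ρ_S + 2·0.75, so 0.9143 = (0.88 + ρ_S + 1.50) / 3.500.
ρ_S = 0.9143·3.500 − 0.88 − 1.50 = 0.820.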